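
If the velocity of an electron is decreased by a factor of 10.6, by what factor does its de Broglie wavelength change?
The wavelength increases by a factor of 10.6.

From λ = h/(mv), the wavelength is inversely proportional to velocity:

λ ∝ 1/v

If v → v/10.6, then λ → 10.6λ

When velocity is decreased by a factor of 10.6, the wavelength increases by a factor of 10.6.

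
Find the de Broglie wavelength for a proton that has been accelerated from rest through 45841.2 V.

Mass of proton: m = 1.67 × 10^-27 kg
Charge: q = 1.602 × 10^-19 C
1.34 × 10^-13 m

When a particle is accelerated through voltage V, it gains kinetic energy KE = qV.

The de Broglie wavelength is then λ = h/√(2mqV):

λ = h/√(2mqV)
λ = (6.626 × 10^-34 J·s) / √(2 × 1.67 × 10^-27 kg × 1.602 × 10^-19 C × 45841.2 V)
λ = 1.34 × 10^-13 m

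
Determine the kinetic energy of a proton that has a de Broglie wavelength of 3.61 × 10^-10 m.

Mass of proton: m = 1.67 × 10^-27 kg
1.01 × 10^-21 J (or 6.30 × 10^-3 eV)

From λ = h/√(2mKE), we solve for KE:

λ² = h²/(2mKE)
KE = h²/(2mλ²)
KE = (6.626 × 10^-34 J·s)² / (2 × 1.67 × 10^-27 kg × (3.61 × 10^-10 m)²)
KE = 1.01 × 10^-21 J
KE = 6.30 × 10^-3 eV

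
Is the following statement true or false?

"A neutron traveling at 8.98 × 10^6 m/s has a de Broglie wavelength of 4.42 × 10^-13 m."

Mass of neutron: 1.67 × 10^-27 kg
False

The claim is incorrect.

Using λ = h/(mv):
λ = (6.626 × 10^-34 J·s) / (1.67 × 10^-27 kg × 8.98 × 10^6 m/s)
λ = 4.42 × 10^-14 m

The actual wavelength differs from the claimed 4.42 × 10^-13 m.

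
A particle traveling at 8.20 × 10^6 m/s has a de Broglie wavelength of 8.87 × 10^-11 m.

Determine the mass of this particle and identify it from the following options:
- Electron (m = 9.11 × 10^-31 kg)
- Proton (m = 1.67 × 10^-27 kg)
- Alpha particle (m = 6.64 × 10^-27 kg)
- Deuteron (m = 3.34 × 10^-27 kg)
The particle is an electron.

From λ = h/(mv), solve for mass:

m = h/(λv)
m = (6.626 × 10^-34 J·s) / (8.87 × 10^-11 m × 8.20 × 10^6 m/s)
m = 9.11 × 10^-31 kg

Comparing with the listed masses, this is closest to an electron.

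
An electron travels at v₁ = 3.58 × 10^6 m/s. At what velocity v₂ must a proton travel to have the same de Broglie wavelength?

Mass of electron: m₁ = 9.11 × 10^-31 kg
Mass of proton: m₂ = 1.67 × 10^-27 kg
v₂ = 1.95 × 10^3 m/s

For equal de Broglie wavelengths: λ₁ = λ₂

h/(m₁v₁) = h/(m₂v₂)
m₁v₁ = m₂v₂
v₂ = v₁ · (m₁/m₂)

v₂ = 3.58 × 10^6 m/s × (9.11 × 10^-31 kg / 1.67 × 10^-27 kg)
v₂ = 1.95 × 10^3 m/s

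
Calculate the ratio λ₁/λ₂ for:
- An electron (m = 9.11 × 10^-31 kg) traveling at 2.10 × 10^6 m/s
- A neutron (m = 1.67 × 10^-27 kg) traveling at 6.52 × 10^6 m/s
λ₁/λ₂ = 5.69 × 10^3

Using λ = h/(mv):

λ₁ = h/(m₁v₁) = 3.46 × 10^-10 m
λ₂ = h/(m₂v₂) = 6.09 × 10^-14 m

Ratio λ₁/λ₂ = (m₂v₂)/(m₁v₁)
         = (1.67 × 10^-27 kg × 6.52 × 10^6 m/s) / (9.11 × 10^-31 kg × 2.10 × 10^6 m/s)
         = 5.69 × 10^3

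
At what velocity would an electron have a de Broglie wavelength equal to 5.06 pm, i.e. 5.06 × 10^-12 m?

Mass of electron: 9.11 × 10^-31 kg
1.44 × 10^8 m/s

From λ = h/(mv), solve for v:

v = h/(mλ)
v = (6.626 × 10^-34 J·s) / (9.11 × 10^-31 kg × 5.06 × 10^-12 m)
v = 1.44 × 10^8 m/s

Note: This velocity is 47.9% of the speed of light, so relativistic corrections would be needed for a more accurate calculation.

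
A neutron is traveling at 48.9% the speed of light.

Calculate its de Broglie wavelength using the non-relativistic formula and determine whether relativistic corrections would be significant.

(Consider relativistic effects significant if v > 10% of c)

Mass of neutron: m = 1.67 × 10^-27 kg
Yes, relativistic corrections are needed.

Using the non-relativistic de Broglie formula λ = h/(mv):

v = 48.9% × c = 1.466 × 10^8 m/s

λ = h/(mv)
λ = (6.626 × 10^-34 J·s) / (1.67 × 10^-27 kg × 1.466 × 10^8 m/s)
λ = 2.71 × 10^-15 m

Since v = 48.9% of c > 10% of c, relativistic corrections ARE significant and the actual wavelength would differ from this non-relativistic estimate.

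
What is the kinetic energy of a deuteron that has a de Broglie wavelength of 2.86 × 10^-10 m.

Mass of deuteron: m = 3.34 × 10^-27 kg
8.04 × 10^-22 J (or 5.02 × 10^-3 eV)

From λ = h/√(2mKE), we solve for KE:

λ² = h²/(2mKE)
KE = h²/(2mλ²)
KE = (6.626 × 10^-34 J·s)² / (2 × 3.34 × 10^-27 kg × (2.86 × 10^-10 m)²)
KE = 8.04 × 10^-22 J
KE = 5.02 × 10^-3 eV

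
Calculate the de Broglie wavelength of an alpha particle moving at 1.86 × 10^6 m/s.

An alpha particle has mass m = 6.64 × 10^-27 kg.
5.37 × 10^-14 m

Using the de Broglie relation λ = h/(mv):

λ = h/(mv)
λ = (6.626 × 10^-34 J·s) / (6.64 × 10^-27 kg × 1.86 × 10^6 m/s)
λ = 5.37 × 10^-14 m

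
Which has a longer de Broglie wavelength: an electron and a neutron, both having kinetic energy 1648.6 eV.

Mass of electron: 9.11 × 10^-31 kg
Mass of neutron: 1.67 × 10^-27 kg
The electron has the longer wavelength.

Using λ = h/√(2mKE):

For electron: λ₁ = h/√(2m₁KE) = 3.02 × 10^-11 m
For neutron: λ₂ = h/√(2m₂KE) = 7.05 × 10^-13 m

Since λ ∝ 1/√m at constant kinetic energy, the lighter particle has the longer wavelength.

The electron has the longer de Broglie wavelength.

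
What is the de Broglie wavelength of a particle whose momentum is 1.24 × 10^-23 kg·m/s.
5.34 × 10^-11 m

Using the de Broglie relation λ = h/p:

λ = h/p
λ = (6.626 × 10^-34 J·s) / (1.24 × 10^-23 kg·m/s)
λ = 5.34 × 10^-11 m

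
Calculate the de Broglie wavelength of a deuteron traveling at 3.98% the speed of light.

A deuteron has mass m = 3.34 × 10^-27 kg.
1.66 × 10^-14 m

Using the de Broglie relation λ = h/(mv):

v = 3.98% × c = 1.193 × 10^7 m/s

λ = h/(mv)
λ = (6.626 × 10^-34 J·s) / (3.34 × 10^-27 kg × 1.193 × 10^7 m/s)
λ = 1.66 × 10^-14 m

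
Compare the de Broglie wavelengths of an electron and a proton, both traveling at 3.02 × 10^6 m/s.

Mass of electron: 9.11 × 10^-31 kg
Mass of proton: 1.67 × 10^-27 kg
The electron has the longer wavelength.

Using λ = h/(mv), since both particles have the same velocity, the wavelength depends only on mass.

For electron: λ₁ = h/(m₁v) = 2.41 × 10^-10 m
For proton: λ₂ = h/(m₂v) = 1.31 × 10^-13 m

Since λ ∝ 1/m at constant velocity, the lighter particle has the longer wavelength.

The electron has the longer de Broglie wavelength.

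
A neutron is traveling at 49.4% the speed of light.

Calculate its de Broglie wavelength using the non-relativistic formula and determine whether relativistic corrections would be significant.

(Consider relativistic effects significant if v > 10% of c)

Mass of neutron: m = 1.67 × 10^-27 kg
Yes, relativistic corrections are needed.

Using the non-relativistic de Broglie formula λ = h/(mv):

v = 49.4% × c = 1.481 × 10^8 m/s

λ = h/(mv)
λ = (6.626 × 10^-34 J·s) / (1.67 × 10^-27 kg × 1.481 × 10^8 m/s)
λ = 2.68 × 10^-15 m

Since v = 49.4% of c > 10% of c, relativistic corrections ARE significant and the actual wavelength would differ from this non-relativistic estimate.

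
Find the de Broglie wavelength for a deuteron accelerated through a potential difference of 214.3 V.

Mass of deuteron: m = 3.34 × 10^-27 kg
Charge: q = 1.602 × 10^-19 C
1.38 × 10^-12 m

When a particle is accelerated through voltage V, it gains kinetic energy KE = qV.

The de Broglie wavelength is then λ = h/√(2mqV):

λ = h/√(2mqV)
λ = (6.626 × 10^-34 J·s) / √(2 × 3.34 × 10^-27 kg × 1.602 × 10^-19 C × 214.3 V)
λ = 1.38 × 10^-12 m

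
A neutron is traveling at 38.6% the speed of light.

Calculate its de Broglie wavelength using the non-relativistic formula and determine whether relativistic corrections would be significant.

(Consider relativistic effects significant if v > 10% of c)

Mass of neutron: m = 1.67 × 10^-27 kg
Yes, relativistic corrections are needed.

Using the non-relativistic de Broglie formula λ = h/(mv):

v = 38.6% × c = 1.157 × 10^8 m/s

λ = h/(mv)
λ = (6.626 × 10^-34 J·s) / (1.67 × 10^-27 kg × 1.157 × 10^8 m/s)
λ = 3.43 × 10^-15 m

Since v = 38.6% of c > 10% of c, relativistic corrections ARE significant and the actual wavelength would differ from this non-relativistic estimate.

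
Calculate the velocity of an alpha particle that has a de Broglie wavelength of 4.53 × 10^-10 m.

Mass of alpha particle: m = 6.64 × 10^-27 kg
2.20 × 10^2 m/s

From the de Broglie relation λ = h/(mv), we solve for v:

v = h/(mλ)
v = (6.626 × 10^-34 J·s) / (6.64 × 10^-27 kg × 4.53 × 10^-10 m)
v = 2.20 × 10^2 m/s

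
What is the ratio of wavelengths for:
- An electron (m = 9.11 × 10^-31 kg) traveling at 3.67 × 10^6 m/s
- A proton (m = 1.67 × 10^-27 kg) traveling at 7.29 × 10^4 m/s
λ₁/λ₂ = 36.4

Using λ = h/(mv):

λ₁ = h/(m₁v₁) = 1.98 × 10^-10 m
λ₂ = h/(m₂v₂) = 5.44 × 10^-12 m

Ratio λ₁/λ₂ = (m₂v₂)/(m₁v₁)
         = (1.67 × 10^-27 kg × 7.29 × 10^4 m/s) / (9.11 × 10^-31 kg × 3.67 × 10^6 m/s)
         = 36.4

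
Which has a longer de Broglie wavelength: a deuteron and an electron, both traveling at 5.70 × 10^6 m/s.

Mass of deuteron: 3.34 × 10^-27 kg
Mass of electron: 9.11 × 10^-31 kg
The electron has the longer wavelength.

Using λ = h/(mv), since both particles have the same velocity, the wavelength depends only on mass.

For deuteron: λ₁ = h/(m₁v) = 3.48 × 10^-14 m
For electron: λ₂ = h/(m₂v) = 1.28 × 10^-10 m

Since λ ∝ 1/m at constant velocity, the lighter particle has the longer wavelength.

The electron has the longer de Broglie wavelength.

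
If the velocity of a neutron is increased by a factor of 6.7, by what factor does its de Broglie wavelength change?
The wavelength decreases by a factor of 6.7.

From λ = h/(mv), the wavelength is inversely proportional to velocity:

λ ∝ 1/v

If v → 6.7v, then λ → λ/6.7

When velocity is increased by a factor of 6.7, the wavelength decreases by a factor of 6.7.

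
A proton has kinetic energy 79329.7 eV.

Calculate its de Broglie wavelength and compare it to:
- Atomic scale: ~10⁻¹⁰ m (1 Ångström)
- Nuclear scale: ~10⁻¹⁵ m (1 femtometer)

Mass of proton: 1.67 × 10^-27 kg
λ = 1.02 × 10^-13 m, which is between nuclear and atomic scales.

Using λ = h/√(2mKE):

KE = 79329.7 eV = 1.271 × 10^-14 J

λ = h/√(2mKE)
λ = (6.626 × 10^-34 J·s) / √(2 × 1.67 × 10^-27 kg × 1.271 × 10^-14 J)
λ = 1.02 × 10^-13 m

Comparison:
- Atomic scale (10⁻¹⁰ m): λ is 0.001× this size
- Nuclear scale (10⁻¹⁵ m): λ is 1e+02× this size

The wavelength is between nuclear and atomic scales.

This wavelength is appropriate for probing atomic structure but too large for nuclear physics experiments.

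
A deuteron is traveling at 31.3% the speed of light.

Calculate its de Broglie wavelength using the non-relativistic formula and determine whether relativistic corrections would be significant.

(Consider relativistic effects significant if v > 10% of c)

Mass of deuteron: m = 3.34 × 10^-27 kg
Yes, relativistic corrections are needed.

Using the non-relativistic de Broglie formula λ = h/(mv):

v = 31.3% × c = 9.384 × 10^7 m/s

λ = h/(mv)
λ = (6.626 × 10^-34 J·s) / (3.34 × 10^-27 kg × 9.384 × 10^7 m/s)
λ = 2.11 × 10^-15 m

Since v = 31.3% of c > 10% of c, relativistic corrections ARE significant and the actual wavelength would differ from this non-relativistic estimate.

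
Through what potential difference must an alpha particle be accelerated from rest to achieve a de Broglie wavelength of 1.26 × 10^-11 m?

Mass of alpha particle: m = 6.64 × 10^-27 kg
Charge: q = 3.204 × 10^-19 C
6.50 × 10^-1 V

From λ = h/√(2mqV), we solve for V:

λ² = h²/(2mqV)
V = h²/(2mqλ²)
V = (6.626 × 10^-34 J·s)² / (2 × 6.64 × 10^-27 kg × 3.204 × 10^-19 C × (1.26 × 10^-11 m)²)
V = 6.50 × 10^-1 V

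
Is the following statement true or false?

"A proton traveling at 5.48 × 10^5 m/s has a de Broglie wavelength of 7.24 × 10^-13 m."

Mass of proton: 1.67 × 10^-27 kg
True

The claim is correct.

Using λ = h/(mv):
λ = (6.626 × 10^-34 J·s) / (1.67 × 10^-27 kg × 5.48 × 10^5 m/s)
λ = 7.24 × 10^-13 m

This matches the claimed value.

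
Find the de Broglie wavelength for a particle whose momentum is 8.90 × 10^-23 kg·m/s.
7.44 × 10^-12 m

Using the de Broglie relation λ = h/p:

λ = h/p
λ = (6.626 × 10^-34 J·s) / (8.90 × 10^-23 kg·m/s)
λ = 7.44 × 10^-12 m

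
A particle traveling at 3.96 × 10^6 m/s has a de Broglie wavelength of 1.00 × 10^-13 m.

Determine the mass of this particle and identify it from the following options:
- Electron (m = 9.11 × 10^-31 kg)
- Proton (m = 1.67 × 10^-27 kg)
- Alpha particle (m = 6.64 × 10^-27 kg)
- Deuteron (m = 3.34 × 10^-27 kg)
The particle is a proton.

From λ = h/(mv), solve for mass:

m = h/(λv)
m = (6.626 × 10^-34 J·s) / (1.00 × 10^-13 m × 3.96 × 10^6 m/s)
m = 1.67 × 10^-27 kg

Comparing with the listed masses, this is closest to a proton.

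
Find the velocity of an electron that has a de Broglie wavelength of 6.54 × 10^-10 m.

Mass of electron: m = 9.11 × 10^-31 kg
1.11 × 10^6 m/s

From the de Broglie relation λ = h/(mv), we solve for v:

v = h/(mλ)
v = (6.626 × 10^-34 J·s) / (9.11 × 10^-31 kg × 6.54 × 10^-10 m)
v = 1.11 × 10^6 m/s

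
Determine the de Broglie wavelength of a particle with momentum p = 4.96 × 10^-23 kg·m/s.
1.34 × 10^-11 m

Using the de Broglie relation λ = h/p:

λ = h/p
λ = (6.626 × 10^-34 J·s) / (4.96 × 10^-23 kg·m/s)
λ = 1.34 × 10^-11 m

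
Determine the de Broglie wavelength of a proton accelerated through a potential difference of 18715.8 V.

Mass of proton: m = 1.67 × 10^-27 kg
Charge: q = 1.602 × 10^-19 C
2.09 × 10^-13 m

When a particle is accelerated through voltage V, it gains kinetic energy KE = qV.

The de Broglie wavelength is then λ = h/√(2mqV):

λ = h/√(2mqV)
λ = (6.626 × 10^-34 J·s) / √(2 × 1.67 × 10^-27 kg × 1.602 × 10^-19 C × 18715.8 V)
λ = 2.09 × 10^-13 m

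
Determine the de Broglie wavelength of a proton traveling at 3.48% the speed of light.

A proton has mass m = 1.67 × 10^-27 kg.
3.80 × 10^-14 m

Using the de Broglie relation λ = h/(mv):

v = 3.48% × c = 1.043 × 10^7 m/s

λ = h/(mv)
λ = (6.626 × 10^-34 J·s) / (1.67 × 10^-27 kg × 1.043 × 10^7 m/s)
λ = 3.80 × 10^-14 m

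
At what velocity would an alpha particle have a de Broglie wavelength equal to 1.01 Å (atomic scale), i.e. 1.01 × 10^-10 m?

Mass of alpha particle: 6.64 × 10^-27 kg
9.88 × 10^2 m/s

From λ = h/(mv), solve for v:

v = h/(mλ)
v = (6.626 × 10^-34 J·s) / (6.64 × 10^-27 kg × 1.01 × 10^-10 m)
v = 9.88 × 10^2 m/s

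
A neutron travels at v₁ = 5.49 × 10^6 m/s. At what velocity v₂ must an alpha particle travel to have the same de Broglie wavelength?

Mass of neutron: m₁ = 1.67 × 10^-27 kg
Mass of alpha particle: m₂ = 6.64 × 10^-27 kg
v₂ = 1.38 × 10^6 m/s

For equal de Broglie wavelengths: λ₁ = λ₂

h/(m₁v₁) = h/(m₂v₂)
m₁v₁ = m₂v₂
v₂ = v₁ · (m₁/m₂)

v₂ = 5.49 × 10^6 m/s × (1.67 × 10^-27 kg / 6.64 × 10^-27 kg)
v₂ = 1.38 × 10^6 m/s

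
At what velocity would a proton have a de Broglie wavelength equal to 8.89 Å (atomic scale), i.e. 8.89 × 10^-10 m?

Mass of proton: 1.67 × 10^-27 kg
4.46 × 10^2 m/s

From λ = h/(mv), solve for v:

v = h/(mλ)
v = (6.626 × 10^-34 J·s) / (1.67 × 10^-27 kg × 8.89 × 10^-10 m)
v = 4.46 × 10^2 m/s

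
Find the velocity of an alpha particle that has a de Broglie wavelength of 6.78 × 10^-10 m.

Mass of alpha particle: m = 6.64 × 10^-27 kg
1.47 × 10^2 m/s

From the de Broglie relation λ = h/(mv), we solve for v:

v = h/(mλ)
v = (6.626 × 10^-34 J·s) / (6.64 × 10^-27 kg × 6.78 × 10^-10 m)
v = 1.47 × 10^2 m/s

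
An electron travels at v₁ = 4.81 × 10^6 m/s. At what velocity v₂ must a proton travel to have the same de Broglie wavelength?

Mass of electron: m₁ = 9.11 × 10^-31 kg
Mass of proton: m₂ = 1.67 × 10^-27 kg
v₂ = 2.62 × 10^3 m/s

For equal de Broglie wavelengths: λ₁ = λ₂

h/(m₁v₁) = h/(m₂v₂)
m₁v₁ = m₂v₂
v₂ = v₁ · (m₁/m₂)

v₂ = 4.81 × 10^6 m/s × (9.11 × 10^-31 kg / 1.67 × 10^-27 kg)
v₂ = 2.62 × 10^3 m/s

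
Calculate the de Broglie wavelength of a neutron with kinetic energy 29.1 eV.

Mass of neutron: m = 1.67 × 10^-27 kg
5.31 × 10^-12 m

Using λ = h/√(2mKE):

First convert KE to Joules: KE = 29.1 eV = 4.662 × 10^-18 J

λ = h/√(2mKE)
λ = (6.626 × 10^-34 J·s) / √(2 × 1.67 × 10^-27 kg × 4.662 × 10^-18 J)
λ = 5.31 × 10^-12 m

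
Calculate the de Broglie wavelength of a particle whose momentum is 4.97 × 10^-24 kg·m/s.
1.33 × 10^-10 m

Using the de Broglie relation λ = h/p:

λ = h/p
λ = (6.626 × 10^-34 J·s) / (4.97 × 10^-24 kg·m/s)
λ = 1.33 × 10^-10 m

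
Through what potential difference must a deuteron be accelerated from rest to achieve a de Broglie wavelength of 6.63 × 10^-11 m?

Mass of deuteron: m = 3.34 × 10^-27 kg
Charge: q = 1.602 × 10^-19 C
9.33 × 10^-2 V

From λ = h/√(2mqV), we solve for V:

λ² = h²/(2mqV)
V = h²/(2mqλ²)
V = (6.626 × 10^-34 J·s)² / (2 × 3.34 × 10^-27 kg × 1.602 × 10^-19 C × (6.63 × 10^-11 m)²)
V = 9.33 × 10^-2 V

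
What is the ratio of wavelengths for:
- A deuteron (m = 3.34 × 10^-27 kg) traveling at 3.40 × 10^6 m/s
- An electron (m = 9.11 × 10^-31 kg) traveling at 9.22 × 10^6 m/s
λ₁/λ₂ = 7.40 × 10^-4

Using λ = h/(mv):

λ₁ = h/(m₁v₁) = 5.83 × 10^-14 m
λ₂ = h/(m₂v₂) = 7.89 × 10^-11 m

Ratio λ₁/λ₂ = (m₂v₂)/(m₁v₁)
         = (9.11 × 10^-31 kg × 9.22 × 10^6 m/s) / (3.34 × 10^-27 kg × 3.40 × 10^6 m/s)
         = 7.40 × 10^-4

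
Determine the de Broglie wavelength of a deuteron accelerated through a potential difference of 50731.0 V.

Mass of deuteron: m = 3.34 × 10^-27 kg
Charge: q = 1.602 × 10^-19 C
8.99 × 10^-14 m

When a particle is accelerated through voltage V, it gains kinetic energy KE = qV.

The de Broglie wavelength is then λ = h/√(2mqV):

λ = h/√(2mqV)
λ = (6.626 × 10^-34 J·s) / √(2 × 3.34 × 10^-27 kg × 1.602 × 10^-19 C × 50731.0 V)
λ = 8.99 × 10^-14 m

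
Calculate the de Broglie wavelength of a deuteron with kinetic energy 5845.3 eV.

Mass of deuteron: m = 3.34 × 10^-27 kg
2.65 × 10^-13 m

Using λ = h/√(2mKE):

First convert KE to Joules: KE = 5845.3 eV = 9.365 × 10^-16 J

λ = h/√(2mKE)
λ = (6.626 × 10^-34 J·s) / √(2 × 3.34 × 10^-27 kg × 9.365 × 10^-16 J)
λ = 2.65 × 10^-13 m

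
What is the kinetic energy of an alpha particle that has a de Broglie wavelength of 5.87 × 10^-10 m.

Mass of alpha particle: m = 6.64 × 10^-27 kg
9.59 × 10^-23 J (or 5.99 × 10^-4 eV)

From λ = h/√(2mKE), we solve for KE:

λ² = h²/(2mKE)
KE = h²/(2mλ²)
KE = (6.626 × 10^-34 J·s)² / (2 × 6.64 × 10^-27 kg × (5.87 × 10^-10 m)²)
KE = 9.59 × 10^-23 J
KE = 5.99 × 10^-4 eV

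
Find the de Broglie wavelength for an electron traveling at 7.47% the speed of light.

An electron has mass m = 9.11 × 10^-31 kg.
3.25 × 10^-11 m

Using the de Broglie relation λ = h/(mv):

v = 7.47% × c = 2.239 × 10^7 m/s

λ = h/(mv)
λ = (6.626 × 10^-34 J·s) / (9.11 × 10^-31 kg × 2.239 × 10^7 m/s)
λ = 3.25 × 10^-11 m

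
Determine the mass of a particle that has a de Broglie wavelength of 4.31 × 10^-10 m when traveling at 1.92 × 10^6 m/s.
8.01 × 10^-31 kg

From the de Broglie relation λ = h/(mv), we solve for m:

m = h/(λv)
m = (6.626 × 10^-34 J·s) / (4.31 × 10^-10 m × 1.92 × 10^6 m/s)
m = 8.01 × 10^-31 kg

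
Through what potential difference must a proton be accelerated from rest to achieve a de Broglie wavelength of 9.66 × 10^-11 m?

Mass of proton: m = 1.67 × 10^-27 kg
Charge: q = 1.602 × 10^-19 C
8.79 × 10^-2 V

From λ = h/√(2mqV), we solve for V:

λ² = h²/(2mqV)
V = h²/(2mqλ²)
V = (6.626 × 10^-34 J·s)² / (2 × 1.67 × 10^-27 kg × 1.602 × 10^-19 C × (9.66 × 10^-11 m)²)
V = 8.79 × 10^-2 V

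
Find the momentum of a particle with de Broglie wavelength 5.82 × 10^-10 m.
1.14 × 10^-24 kg·m/s

From the de Broglie relation λ = h/p, we solve for p:

p = h/λ
p = (6.626 × 10^-34 J·s) / (5.82 × 10^-10 m)
p = 1.14 × 10^-24 kg·m/s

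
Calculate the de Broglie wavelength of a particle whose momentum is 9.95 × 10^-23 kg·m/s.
6.66 × 10^-12 m

Using the de Broglie relation λ = h/p:

λ = h/p
λ = (6.626 × 10^-34 J·s) / (9.95 × 10^-23 kg·m/s)
λ = 6.66 × 10^-12 m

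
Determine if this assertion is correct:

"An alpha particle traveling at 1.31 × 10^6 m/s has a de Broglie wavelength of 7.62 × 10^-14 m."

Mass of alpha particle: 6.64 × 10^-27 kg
True

The claim is correct.

Using λ = h/(mv):
λ = (6.626 × 10^-34 J·s) / (6.64 × 10^-27 kg × 1.31 × 10^6 m/s)
λ = 7.62 × 10^-14 m

This matches the claimed value.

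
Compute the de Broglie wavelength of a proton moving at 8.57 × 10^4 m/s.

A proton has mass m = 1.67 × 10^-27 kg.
4.63 × 10^-12 m

Using the de Broglie relation λ = h/(mv):

λ = h/(mv)
λ = (6.626 × 10^-34 J·s) / (1.67 × 10^-27 kg × 8.57 × 10^4 m/s)
λ = 4.63 × 10^-12 m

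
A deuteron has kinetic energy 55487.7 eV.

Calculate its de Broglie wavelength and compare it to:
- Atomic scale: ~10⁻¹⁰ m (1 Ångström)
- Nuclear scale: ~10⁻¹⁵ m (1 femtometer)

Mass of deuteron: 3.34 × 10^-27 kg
λ = 8.60 × 10^-14 m, which is between nuclear and atomic scales.

Using λ = h/√(2mKE):

KE = 55487.7 eV = 8.890 × 10^-15 J

λ = h/√(2mKE)
λ = (6.626 × 10^-34 J·s) / √(2 × 3.34 × 10^-27 kg × 8.890 × 10^-15 J)
λ = 8.60 × 10^-14 m

Comparison:
- Atomic scale (10⁻¹⁰ m): λ is 0.00086× this size
- Nuclear scale (10⁻¹⁵ m): λ is 86× this size

The wavelength is between nuclear and atomic scales.

This wavelength is appropriate for probing atomic structure but too large for nuclear physics experiments.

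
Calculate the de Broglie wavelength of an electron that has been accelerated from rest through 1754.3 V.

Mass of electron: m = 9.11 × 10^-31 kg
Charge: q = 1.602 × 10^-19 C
2.93 × 10^-11 m

When a particle is accelerated through voltage V, it gains kinetic energy KE = qV.

The de Broglie wavelength is then λ = h/√(2mqV):

λ = h/√(2mqV)
λ = (6.626 × 10^-34 J·s) / √(2 × 9.11 × 10^-31 kg × 1.602 × 10^-19 C × 1754.3 V)
λ = 2.93 × 10^-11 m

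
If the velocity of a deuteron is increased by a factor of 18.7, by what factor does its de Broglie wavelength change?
The wavelength decreases by a factor of 18.7.

From λ = h/(mv), the wavelength is inversely proportional to velocity:

λ ∝ 1/v

If v → 18.7v, then λ → λ/18.7

When velocity is increased by a factor of 18.7, the wavelength decreases by a factor of 18.7.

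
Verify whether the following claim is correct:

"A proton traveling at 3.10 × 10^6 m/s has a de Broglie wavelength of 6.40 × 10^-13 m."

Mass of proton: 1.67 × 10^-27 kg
False

The claim is incorrect.

Using λ = h/(mv):
λ = (6.626 × 10^-34 J·s) / (1.67 × 10^-27 kg × 3.10 × 10^6 m/s)
λ = 1.28 × 10^-13 m

The actual wavelength differs from the claimed 6.40 × 10^-13 m.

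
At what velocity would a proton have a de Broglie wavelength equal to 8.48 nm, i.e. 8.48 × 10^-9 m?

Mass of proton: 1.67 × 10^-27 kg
4.68 × 10^1 m/s

From λ = h/(mv), solve for v:

v = h/(mλ)
v = (6.626 × 10^-34 J·s) / (1.67 × 10^-27 kg × 8.48 × 10^-9 m)
v = 4.68 × 10^1 m/s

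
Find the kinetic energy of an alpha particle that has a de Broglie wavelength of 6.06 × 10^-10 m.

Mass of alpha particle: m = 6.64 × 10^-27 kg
9.00 × 10^-23 J (or 5.62 × 10^-4 eV)

From λ = h/√(2mKE), we solve for KE:

λ² = h²/(2mKE)
KE = h²/(2mλ²)
KE = (6.626 × 10^-34 J·s)² / (2 × 6.64 × 10^-27 kg × (6.06 × 10^-10 m)²)
KE = 9.00 × 10^-23 J
KE = 5.62 × 10^-4 eV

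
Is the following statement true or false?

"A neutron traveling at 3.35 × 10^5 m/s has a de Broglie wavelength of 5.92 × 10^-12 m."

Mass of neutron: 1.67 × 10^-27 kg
False

The claim is incorrect.

Using λ = h/(mv):
λ = (6.626 × 10^-34 J·s) / (1.67 × 10^-27 kg × 3.35 × 10^5 m/s)
λ = 1.18 × 10^-12 m

The actual wavelength differs from the claimed 5.92 × 10^-12 m.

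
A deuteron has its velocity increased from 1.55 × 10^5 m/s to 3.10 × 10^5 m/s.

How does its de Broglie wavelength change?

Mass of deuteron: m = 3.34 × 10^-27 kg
The wavelength decreases by a factor of 2.

Using λ = h/(mv):

Initial wavelength: λ₁ = h/(mv₁) = 1.28 × 10^-12 m
Final wavelength: λ₂ = h/(mv₂) = 6.40 × 10^-13 m

Since λ ∝ 1/v, when velocity increases by a factor of 2, the wavelength decreases by a factor of 2.

λ₂/λ₁ = v₁/v₂ = 1/2

The wavelength decreases by a factor of 2.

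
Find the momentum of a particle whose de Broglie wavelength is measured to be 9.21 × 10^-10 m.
7.19 × 10^-25 kg·m/s

From the de Broglie relation λ = h/p, we solve for p:

p = h/λ
p = (6.626 × 10^-34 J·s) / (9.21 × 10^-10 m)
p = 7.19 × 10^-25 kg·m/s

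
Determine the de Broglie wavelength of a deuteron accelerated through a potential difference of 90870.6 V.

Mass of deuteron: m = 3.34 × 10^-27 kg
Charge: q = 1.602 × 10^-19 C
6.72 × 10^-14 m

When a particle is accelerated through voltage V, it gains kinetic energy KE = qV.

The de Broglie wavelength is then λ = h/√(2mqV):

λ = h/√(2mqV)
λ = (6.626 × 10^-34 J·s) / √(2 × 3.34 × 10^-27 kg × 1.602 × 10^-19 C × 90870.6 V)
λ = 6.72 × 10^-14 m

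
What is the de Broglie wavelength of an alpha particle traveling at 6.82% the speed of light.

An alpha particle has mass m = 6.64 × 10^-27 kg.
4.88 × 10^-15 m

Using the de Broglie relation λ = h/(mv):

v = 6.82% × c = 2.045 × 10^7 m/s

λ = h/(mv)
λ = (6.626 × 10^-34 J·s) / (6.64 × 10^-27 kg × 2.045 × 10^7 m/s)
λ = 4.88 × 10^-15 m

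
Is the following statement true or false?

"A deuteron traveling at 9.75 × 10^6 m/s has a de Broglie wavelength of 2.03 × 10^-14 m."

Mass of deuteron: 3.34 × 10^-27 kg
True

The claim is correct.

Using λ = h/(mv):
λ = (6.626 × 10^-34 J·s) / (3.34 × 10^-27 kg × 9.75 × 10^6 m/s)
λ = 2.03 × 10^-14 m

This matches the claimed value.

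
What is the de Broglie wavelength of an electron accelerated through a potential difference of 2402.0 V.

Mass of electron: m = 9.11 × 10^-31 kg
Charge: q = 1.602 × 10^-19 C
2.50 × 10^-11 m

When a particle is accelerated through voltage V, it gains kinetic energy KE = qV.

The de Broglie wavelength is then λ = h/√(2mqV):

λ = h/√(2mqV)
λ = (6.626 × 10^-34 J·s) / √(2 × 9.11 × 10^-31 kg × 1.602 × 10^-19 C × 2402.0 V)
λ = 2.50 × 10^-11 m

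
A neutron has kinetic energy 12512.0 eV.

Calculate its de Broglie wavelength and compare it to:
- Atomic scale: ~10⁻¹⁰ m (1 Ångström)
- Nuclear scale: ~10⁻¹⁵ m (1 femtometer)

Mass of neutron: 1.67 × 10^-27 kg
λ = 2.56 × 10^-13 m, which is between nuclear and atomic scales.

Using λ = h/√(2mKE):

KE = 12512.0 eV = 2.005 × 10^-15 J

λ = h/√(2mKE)
λ = (6.626 × 10^-34 J·s) / √(2 × 1.67 × 10^-27 kg × 2.005 × 10^-15 J)
λ = 2.56 × 10^-13 m

Comparison:
- Atomic scale (10⁻¹⁰ m): λ is 0.0026× this size
- Nuclear scale (10⁻¹⁵ m): λ is 2.6e+02× this size

The wavelength is between nuclear and atomic scales.

This wavelength is appropriate for probing atomic structure but too large for nuclear physics experiments.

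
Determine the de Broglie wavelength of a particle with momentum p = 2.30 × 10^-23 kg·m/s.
2.88 × 10^-11 m

Using the de Broglie relation λ = h/p:

λ = h/p
λ = (6.626 × 10^-34 J·s) / (2.30 × 10^-23 kg·m/s)
λ = 2.88 × 10^-11 m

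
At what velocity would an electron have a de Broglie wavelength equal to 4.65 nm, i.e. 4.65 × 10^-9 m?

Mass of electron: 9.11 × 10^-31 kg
1.56 × 10^5 m/s

From λ = h/(mv), solve for v:

v = h/(mλ)
v = (6.626 × 10^-34 J·s) / (9.11 × 10^-31 kg × 4.65 × 10^-9 m)
v = 1.56 × 10^5 m/s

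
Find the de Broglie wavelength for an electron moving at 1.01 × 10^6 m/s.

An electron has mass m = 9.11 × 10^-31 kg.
7.20 × 10^-10 m

Using the de Broglie relation λ = h/(mv):

λ = h/(mv)
λ = (6.626 × 10^-34 J·s) / (9.11 × 10^-31 kg × 1.01 × 10^6 m/s)
λ = 7.20 × 10^-10 m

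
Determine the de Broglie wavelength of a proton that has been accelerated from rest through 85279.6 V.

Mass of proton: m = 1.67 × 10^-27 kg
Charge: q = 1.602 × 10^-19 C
9.81 × 10^-14 m

When a particle is accelerated through voltage V, it gains kinetic energy KE = qV.

The de Broglie wavelength is then λ = h/√(2mqV):

λ = h/√(2mqV)
λ = (6.626 × 10^-34 J·s) / √(2 × 1.67 × 10^-27 kg × 1.602 × 10^-19 C × 85279.6 V)
λ = 9.81 × 10^-14 m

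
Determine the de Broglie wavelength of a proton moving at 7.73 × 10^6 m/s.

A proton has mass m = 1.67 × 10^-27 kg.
5.13 × 10^-14 m

Using the de Broglie relation λ = h/(mv):

λ = h/(mv)
λ = (6.626 × 10^-34 J·s) / (1.67 × 10^-27 kg × 7.73 × 10^6 m/s)
λ = 5.13 × 10^-14 m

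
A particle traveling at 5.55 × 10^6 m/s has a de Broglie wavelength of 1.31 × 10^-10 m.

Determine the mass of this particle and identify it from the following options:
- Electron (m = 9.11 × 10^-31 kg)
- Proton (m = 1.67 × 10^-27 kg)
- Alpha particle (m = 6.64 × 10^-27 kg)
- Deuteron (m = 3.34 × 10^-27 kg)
The particle is an electron.

From λ = h/(mv), solve for mass:

m = h/(λv)
m = (6.626 × 10^-34 J·s) / (1.31 × 10^-10 m × 5.55 × 10^6 m/s)
m = 9.11 × 10^-31 kg

Comparing with the listed masses, this is closest to an electron.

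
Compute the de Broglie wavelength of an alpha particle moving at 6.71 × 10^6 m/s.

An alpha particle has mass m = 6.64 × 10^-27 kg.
1.49 × 10^-14 m

Using the de Broglie relation λ = h/(mv):

λ = h/(mv)
λ = (6.626 × 10^-34 J·s) / (6.64 × 10^-27 kg × 6.71 × 10^6 m/s)
λ = 1.49 × 10^-14 m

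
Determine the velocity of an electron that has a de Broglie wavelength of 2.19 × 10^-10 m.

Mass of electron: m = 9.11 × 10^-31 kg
3.32 × 10^6 m/s

From the de Broglie relation λ = h/(mv), we solve for v:

v = h/(mλ)
v = (6.626 × 10^-34 J·s) / (9.11 × 10^-31 kg × 2.19 × 10^-10 m)
v = 3.32 × 10^6 m/s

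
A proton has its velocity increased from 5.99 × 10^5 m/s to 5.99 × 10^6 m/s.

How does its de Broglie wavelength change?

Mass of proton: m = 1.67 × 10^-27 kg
The wavelength decreases by a factor of 10.

Using λ = h/(mv):

Initial wavelength: λ₁ = h/(mv₁) = 6.62 × 10^-13 m
Final wavelength: λ₂ = h/(mv₂) = 6.62 × 10^-14 m

Since λ ∝ 1/v, when velocity increases by a factor of 10, the wavelength decreases by a factor of 10.

λ₂/λ₁ = v₁/v₂ = 1/10

The wavelength decreases by a factor of 10.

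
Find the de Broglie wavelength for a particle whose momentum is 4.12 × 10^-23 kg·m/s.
1.61 × 10^-11 m

Using the de Broglie relation λ = h/p:

λ = h/p
λ = (6.626 × 10^-34 J·s) / (4.12 × 10^-23 kg·m/s)
λ = 1.61 × 10^-11 m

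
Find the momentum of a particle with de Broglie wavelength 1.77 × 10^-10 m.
3.74 × 10^-24 kg·m/s

From the de Broglie relation λ = h/p, we solve for p:

p = h/λ
p = (6.626 × 10^-34 J·s) / (1.77 × 10^-10 m)
p = 3.74 × 10^-24 kg·m/s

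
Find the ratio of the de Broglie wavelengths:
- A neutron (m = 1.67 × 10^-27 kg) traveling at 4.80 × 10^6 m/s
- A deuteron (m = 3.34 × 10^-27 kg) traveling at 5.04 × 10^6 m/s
λ₁/λ₂ = 2.10

Using λ = h/(mv):

λ₁ = h/(m₁v₁) = 8.27 × 10^-14 m
λ₂ = h/(m₂v₂) = 3.94 × 10^-14 m

Ratio λ₁/λ₂ = (m₂v₂)/(m₁v₁)
         = (3.34 × 10^-27 kg × 5.04 × 10^6 m/s) / (1.67 × 10^-27 kg × 4.80 × 10^6 m/s)
         = 2.10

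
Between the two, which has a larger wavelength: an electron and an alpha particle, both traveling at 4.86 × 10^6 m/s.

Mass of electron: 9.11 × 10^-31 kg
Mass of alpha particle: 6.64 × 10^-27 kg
The electron has the longer wavelength.

Using λ = h/(mv), since both particles have the same velocity, the wavelength depends only on mass.

For electron: λ₁ = h/(m₁v) = 1.50 × 10^-10 m
For alpha particle: λ₂ = h/(m₂v) = 2.05 × 10^-14 m

Since λ ∝ 1/m at constant velocity, the lighter particle has the longer wavelength.

The electron has the longer de Broglie wavelength.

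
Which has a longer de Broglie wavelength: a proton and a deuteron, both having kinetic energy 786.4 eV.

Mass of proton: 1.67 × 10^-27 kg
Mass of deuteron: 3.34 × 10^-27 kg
The proton has the longer wavelength.

Using λ = h/√(2mKE):

For proton: λ₁ = h/√(2m₁KE) = 1.02 × 10^-12 m
For deuteron: λ₂ = h/√(2m₂KE) = 7.22 × 10^-13 m

Since λ ∝ 1/√m at constant kinetic energy, the lighter particle has the longer wavelength.

The proton has the longer de Broglie wavelength.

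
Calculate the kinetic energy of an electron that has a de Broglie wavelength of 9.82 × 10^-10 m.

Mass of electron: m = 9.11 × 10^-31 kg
2.50 × 10^-19 J (or 1.56 eV)

From λ = h/√(2mKE), we solve for KE:

λ² = h²/(2mKE)
KE = h²/(2mλ²)
KE = (6.626 × 10^-34 J·s)² / (2 × 9.11 × 10^-31 kg × (9.82 × 10^-10 m)²)
KE = 2.50 × 10^-19 J
KE = 1.56 eV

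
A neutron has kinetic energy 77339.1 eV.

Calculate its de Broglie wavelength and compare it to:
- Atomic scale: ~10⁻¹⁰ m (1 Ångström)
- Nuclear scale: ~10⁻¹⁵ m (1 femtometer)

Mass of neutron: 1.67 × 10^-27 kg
λ = 1.03 × 10^-13 m, which is between nuclear and atomic scales.

Using λ = h/√(2mKE):

KE = 77339.1 eV = 1.239 × 10^-14 J

λ = h/√(2mKE)
λ = (6.626 × 10^-34 J·s) / √(2 × 1.67 × 10^-27 kg × 1.239 × 10^-14 J)
λ = 1.03 × 10^-13 m

Comparison:
- Atomic scale (10⁻¹⁰ m): λ is 0.001× this size
- Nuclear scale (10⁻¹⁵ m): λ is 1e+02× this size

The wavelength is between nuclear and atomic scales.

This wavelength is appropriate for probing atomic structure but too large for nuclear physics experiments.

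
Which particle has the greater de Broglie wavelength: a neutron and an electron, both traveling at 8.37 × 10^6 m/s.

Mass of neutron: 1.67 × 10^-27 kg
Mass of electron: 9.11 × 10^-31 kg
The electron has the longer wavelength.

Using λ = h/(mv), since both particles have the same velocity, the wavelength depends only on mass.

For neutron: λ₁ = h/(m₁v) = 4.74 × 10^-14 m
For electron: λ₂ = h/(m₂v) = 8.69 × 10^-11 m

Since λ ∝ 1/m at constant velocity, the lighter particle has the longer wavelength.

The electron has the longer de Broglie wavelength.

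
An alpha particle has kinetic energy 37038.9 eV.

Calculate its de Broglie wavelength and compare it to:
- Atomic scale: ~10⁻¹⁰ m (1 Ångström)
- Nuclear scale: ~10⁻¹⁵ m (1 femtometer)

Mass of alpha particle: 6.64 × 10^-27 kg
λ = 7.46 × 10^-14 m, which is between nuclear and atomic scales.

Using λ = h/√(2mKE):

KE = 37038.9 eV = 5.934 × 10^-15 J

λ = h/√(2mKE)
λ = (6.626 × 10^-34 J·s) / √(2 × 6.64 × 10^-27 kg × 5.934 × 10^-15 J)
λ = 7.46 × 10^-14 m

Comparison:
- Atomic scale (10⁻¹⁰ m): λ is 0.00075× this size
- Nuclear scale (10⁻¹⁵ m): λ is 75× this size

The wavelength is between nuclear and atomic scales.

This wavelength is appropriate for probing atomic structure but too large for nuclear physics experiments.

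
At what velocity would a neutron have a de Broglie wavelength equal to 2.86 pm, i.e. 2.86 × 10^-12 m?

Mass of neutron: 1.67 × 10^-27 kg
1.39 × 10^5 m/s

From λ = h/(mv), solve for v:

v = h/(mλ)
v = (6.626 × 10^-34 J·s) / (1.67 × 10^-27 kg × 2.86 × 10^-12 m)
v = 1.39 × 10^5 m/s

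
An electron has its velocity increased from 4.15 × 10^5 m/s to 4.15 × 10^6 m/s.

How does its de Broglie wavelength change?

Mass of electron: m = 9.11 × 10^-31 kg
The wavelength decreases by a factor of 10.

Using λ = h/(mv):

Initial wavelength: λ₁ = h/(mv₁) = 1.75 × 10^-9 m
Final wavelength: λ₂ = h/(mv₂) = 1.75 × 10^-10 m

Since λ ∝ 1/v, when velocity increases by a factor of 10, the wavelength decreases by a factor of 10.

λ₂/λ₁ = v₁/v₂ = 1/10

The wavelength decreases by a factor of 10.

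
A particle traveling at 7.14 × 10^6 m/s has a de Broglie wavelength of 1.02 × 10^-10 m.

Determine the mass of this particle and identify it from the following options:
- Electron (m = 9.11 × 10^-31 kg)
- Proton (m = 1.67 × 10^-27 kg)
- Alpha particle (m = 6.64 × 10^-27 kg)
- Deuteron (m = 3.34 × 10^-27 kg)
The particle is an electron.

From λ = h/(mv), solve for mass:

m = h/(λv)
m = (6.626 × 10^-34 J·s) / (1.02 × 10^-10 m × 7.14 × 10^6 m/s)
m = 9.10 × 10^-31 kg

Comparing with the listed masses, this is closest to an electron.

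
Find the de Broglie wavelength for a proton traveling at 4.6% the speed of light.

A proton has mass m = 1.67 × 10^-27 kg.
2.88 × 10^-14 m

Using the de Broglie relation λ = h/(mv):

v = 4.6% × c = 1.379 × 10^7 m/s

λ = h/(mv)
λ = (6.626 × 10^-34 J·s) / (1.67 × 10^-27 kg × 1.379 × 10^7 m/s)
λ = 2.88 × 10^-14 m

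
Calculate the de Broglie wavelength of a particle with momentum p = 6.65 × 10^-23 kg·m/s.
9.96 × 10^-12 m

Using the de Broglie relation λ = h/p:

λ = h/p
λ = (6.626 × 10^-34 J·s) / (6.65 × 10^-23 kg·m/s)
λ = 9.96 × 10^-12 m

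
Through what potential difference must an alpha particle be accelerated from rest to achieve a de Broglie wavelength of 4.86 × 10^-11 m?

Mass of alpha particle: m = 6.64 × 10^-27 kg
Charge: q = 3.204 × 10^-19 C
4.37 × 10^-2 V

From λ = h/√(2mqV), we solve for V:

λ² = h²/(2mqV)
V = h²/(2mqλ²)
V = (6.626 × 10^-34 J·s)² / (2 × 6.64 × 10^-27 kg × 3.204 × 10^-19 C × (4.86 × 10^-11 m)²)
V = 4.37 × 10^-2 V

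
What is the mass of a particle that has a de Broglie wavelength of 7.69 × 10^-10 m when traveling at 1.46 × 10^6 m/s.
5.90 × 10^-31 kg

From the de Broglie relation λ = h/(mv), we solve for m:

m = h/(λv)
m = (6.626 × 10^-34 J·s) / (7.69 × 10^-10 m × 1.46 × 10^6 m/s)
m = 5.90 × 10^-31 kg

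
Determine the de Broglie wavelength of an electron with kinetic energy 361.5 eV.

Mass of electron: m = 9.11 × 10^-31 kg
6.45 × 10^-11 m

Using λ = h/√(2mKE):

First convert KE to Joules: KE = 361.5 eV = 5.792 × 10^-17 J

λ = h/√(2mKE)
λ = (6.626 × 10^-34 J·s) / √(2 × 9.11 × 10^-31 kg × 5.792 × 10^-17 J)
λ = 6.45 × 10^-11 m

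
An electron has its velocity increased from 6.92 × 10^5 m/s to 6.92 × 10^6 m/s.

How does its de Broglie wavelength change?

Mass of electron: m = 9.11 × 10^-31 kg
The wavelength decreases by a factor of 10.

Using λ = h/(mv):

Initial wavelength: λ₁ = h/(mv₁) = 1.05 × 10^-9 m
Final wavelength: λ₂ = h/(mv₂) = 1.05 × 10^-10 m

Since λ ∝ 1/v, when velocity increases by a factor of 10, the wavelength decreases by a factor of 10.

λ₂/λ₁ = v₁/v₂ = 1/10

The wavelength decreases by a factor of 10.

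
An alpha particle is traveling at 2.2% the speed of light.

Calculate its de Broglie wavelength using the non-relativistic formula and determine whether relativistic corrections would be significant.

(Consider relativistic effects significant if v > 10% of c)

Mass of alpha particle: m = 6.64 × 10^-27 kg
No, relativistic corrections are not needed.

Using the non-relativistic de Broglie formula λ = h/(mv):

v = 2.2% × c = 6.595 × 10^6 m/s

λ = h/(mv)
λ = (6.626 × 10^-34 J·s) / (6.64 × 10^-27 kg × 6.595 × 10^6 m/s)
λ = 1.51 × 10^-14 m

Since v = 2.2% of c < 10% of c, relativistic corrections are NOT significant and this non-relativistic result is a good approximation.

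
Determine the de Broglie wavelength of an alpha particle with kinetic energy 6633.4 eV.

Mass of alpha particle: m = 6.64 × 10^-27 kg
1.76 × 10^-13 m

Using λ = h/√(2mKE):

First convert KE to Joules: KE = 6633.4 eV = 1.063 × 10^-15 J

λ = h/√(2mKE)
λ = (6.626 × 10^-34 J·s) / √(2 × 6.64 × 10^-27 kg × 1.063 × 10^-15 J)
λ = 1.76 × 10^-13 m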